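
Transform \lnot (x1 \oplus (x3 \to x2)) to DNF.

\lnot (x1 \oplus (x3 \to x2))
≡ \lnot ((x1 \land \lnot (x3 \to x2)) \lor (\lnot x1 \land (x3 \to x2)))   — expand \oplus
≡ \lnot ((x1 \land \lnot (\lnot x3 \lor x2)) \lor (\lnot x1 \land (x3 \to x2)))   — eliminate \to
≡ \lnot ((x1 \land \lnot (\lnot x3 \lor x2)) \lor (\lnot x1 \land (\lnot x3 \lor x2)))   — eliminate \to
≡ \lnot (x1 \land \lnot (\lnot x3 \lor x2)) \land \lnot (\lnot x1 \land (\lnot x3 \lor x2))   — De Morgan
≡ (\lnot x1 \lor \lnot \lnot (\lnot x3 \lor x2)) \land \lnot (\lnot x1 \land (\lnot x3 \lor x2))   — De Morgan
≡ (\lnot x1 \lor \lnot x3 \lor x2) \land \lnot (\lnot x1 \land (\lnot x3 \lor x2))   — double negation
≡ (\lnot x1 \lor \lnot x3 \lor x2) \land (\lnot \lnot x1 \lor \lnot (\lnot x3 \lor x2))   — De Morgan
≡ (\lnot x1 \lor \lnot x3 \lor x2) \land (x1 \lor \lnot (\lnot x3 \lor x2))   — double negation
≡ (\lnot x1 \lor \lnot x3 \lor x2) \land (x1 \lor (\lnot \lnot x3 \land \lnot x2))   — De Morgan
≡ (\lnot x1 \lor \lnot x3 \lor x2) \land (x1 \lor (x3 \land \lnot x2))   — double negation
≡ (\lnot x1 \land x1) \lor (\lnot x1 \land x3 \land \lnot x2) \lor (\lnot x3 \land x1) \lor (\lnot x3 \land x3 \land \lnot x2) \lor (x2 \land x1) \lor (x2 \land x3 \land \lnot x2)   — distribute \land over \lor
≡ (\lnot x1 \land x3 \land \lnot x2) \lor (\lnot x3 \land x1) \lor (x2 \land x1)   — simplify

(\lnot x1 \land x3 \land \lnot x2) \lor (\lnot x3 \land x1) \lor (x2 \land x1)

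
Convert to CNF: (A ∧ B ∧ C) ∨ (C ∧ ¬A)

(B ∨ ¬A) ∧ C

(A ∧ B ∧ C) ∨ (C ∧ ¬A)
= (A ∨ C) ∧ (A ∨ ¬A) ∧ (B ∨ C) ∧ (B ∨ ¬A) ∧ (C ∨ C) ∧ (C ∨ ¬A)   [distribute ∨ over ∧]
= (B ∨ ¬A) ∧ C   [simplify]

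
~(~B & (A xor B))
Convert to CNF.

B | ~A

~(~B & (A xor B))
⇔ ~(~B & (A | B) & ~(A & B))   [expand xor]
⇔ ~~B | ~(A | B) | ~~(A & B)   [De Morgan]
⇔ B | ~(A | B) | ~~(A & B)   [double negation]
⇔ B | (~A & ~B) | ~~(A & B)   [De Morgan]
⇔ B | (~A & ~B) | (A & B)   [double negation]
⇔ (B | ~A | A) & (B | ~A | B) & (B | ~B | A) & (B | ~B | B)   [distribute | over &]
⇔ B | ~A   [simplify]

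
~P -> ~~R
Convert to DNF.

P | R

~P -> ~~R
≡ ~~P | ~~R   [eliminate ->]
≡ P | ~~R   [double negation]
≡ P | R   [double negation]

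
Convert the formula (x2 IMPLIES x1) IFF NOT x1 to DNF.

(x2 IMPLIES x1) IFF NOT x1
= ((x2 IMPLIES x1) IMPLIES NOT x1) AND (NOT x1 IMPLIES (x2 IMPLIES x1))
= (NOT (x2 IMPLIES x1) OR NOT x1) AND (NOT x1 IMPLIES (x2 IMPLIES x1))
= (NOT (NOT x2 OR x1) OR NOT x1) AND (NOT x1 IMPLIES (x2 IMPLIES x1))
= (NOT (NOT x2 OR x1) OR NOT x1) AND (NOT NOT x1 OR (x2 IMPLIES x1))
= (NOT (NOT x2 OR x1) OR NOT x1) AND (NOT NOT x1 OR NOT x2 OR x1)
= ((NOT NOT x2 AND NOT x1) OR NOT x1) AND (NOT NOT x1 OR NOT x2 OR x1)
= ((x2 AND NOT x1) OR NOT x1) AND (NOT NOT x1 OR NOT x2 OR x1)
= ((x2 AND NOT x1) OR NOT x1) AND (x1 OR NOT x2 OR x1)
= (x2 AND NOT x1 AND x1) OR (x2 AND NOT x1 AND NOT x2) OR (x2 AND NOT x1 AND x1) OR (NOT x1 AND x1) OR (NOT x1 AND NOT x2) OR (NOT x1 AND x1)
= NOT x1 AND NOT x2

NOT x1 AND NOT x2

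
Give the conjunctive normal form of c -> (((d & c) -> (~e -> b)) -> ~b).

~c | ~b

c -> (((d & c) -> (~e -> b)) -> ~b)
= ~c | (((d & c) -> (~e -> b)) -> ~b)   — eliminate ->
= ~c | ~((d & c) -> (~e -> b)) | ~b   — eliminate ->
= ~c | ~(~(d & c) | (~e -> b)) | ~b   — eliminate ->
= ~c | ~(~(d & c) | ~~e | b) | ~b   — eliminate ->
= ~c | (~~(d & c) & ~~~e & ~b) | ~b   — De Morgan
= ~c | (d & c & ~~~e & ~b) | ~b   — double negation
= ~c | (d & c & ~e & ~b) | ~b   — double negation
= (~c | d | ~b) & (~c | c | ~b) & (~c | ~e | ~b) & (~c | ~b | ~b)   — distribute | over &
= ~c | ~b   — simplify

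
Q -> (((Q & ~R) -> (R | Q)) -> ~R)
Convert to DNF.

~Q | ~R

Q -> (((Q & ~R) -> (R | Q)) -> ~R)
= ~Q | (((Q & ~R) -> (R | Q)) -> ~R)   [eliminate ->]
= ~Q | ~((Q & ~R) -> (R | Q)) | ~R   [eliminate ->]
= ~Q | ~(~(Q & ~R) | R | Q) | ~R   [eliminate ->]
= ~Q | (~~(Q & ~R) & ~R & ~Q) | ~R   [De Morgan]
= ~Q | (Q & ~R & ~R & ~Q) | ~R   [double negation]
= ~Q | ~R   [simplify]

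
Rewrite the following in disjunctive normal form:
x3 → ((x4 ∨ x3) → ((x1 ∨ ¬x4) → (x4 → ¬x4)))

x3 → ((x4 ∨ x3) → ((x1 ∨ ¬x4) → (x4 → ¬x4)))
≡ ¬x3 ∨ ((x4 ∨ x3) → ((x1 ∨ ¬x4) → (x4 → ¬x4)))
≡ ¬x3 ∨ ¬(x4 ∨ x3) ∨ ((x1 ∨ ¬x4) → (x4 → ¬x4))
≡ ¬x3 ∨ ¬(x4 ∨ x3) ∨ ¬(x1 ∨ ¬x4) ∨ (x4 → ¬x4)
≡ ¬x3 ∨ ¬(x4 ∨ x3) ∨ ¬(x1 ∨ ¬x4) ∨ ¬x4 ∨ ¬x4
≡ ¬x3 ∨ (¬x4 ∧ ¬x3) ∨ ¬(x1 ∨ ¬x4) ∨ ¬x4 ∨ ¬x4
≡ ¬x3 ∨ (¬x4 ∧ ¬x3) ∨ (¬x1 ∧ ¬¬x4) ∨ ¬x4 ∨ ¬x4
≡ ¬x3 ∨ (¬x4 ∧ ¬x3) ∨ (¬x1 ∧ x4) ∨ ¬x4 ∨ ¬x4
≡ ¬x3 ∨ (¬x1 ∧ x4) ∨ ¬x4

¬x3 ∨ (¬x1 ∧ x4) ∨ ¬x4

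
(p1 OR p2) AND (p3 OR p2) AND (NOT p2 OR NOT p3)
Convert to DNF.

(p1 AND p3 AND NOT p2) OR (p2 AND NOT p3)

(p1 OR p2) AND (p3 OR p2) AND (NOT p2 OR NOT p3)
≡ (p1 AND p3 AND NOT p2) OR (p1 AND p3 AND NOT p3) OR (p1 AND p2 AND NOT p2) OR (p1 AND p2 AND NOT p3) OR (p2 AND p3 AND NOT p2) OR (p2 AND p3 AND NOT p3) OR (p2 AND p2 AND NOT p2) OR (p2 AND p2 AND NOT p3)   (distribute AND over OR)
≡ (p1 AND p3 AND NOT p2) OR (p2 AND NOT p3)   (simplify)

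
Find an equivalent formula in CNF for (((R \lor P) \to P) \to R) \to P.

\lnot R \lor P

(((R \lor P) \to P) \to R) \to P
= \lnot (((R \lor P) \to P) \to R) \lor P
= \lnot (\lnot ((R \lor P) \to P) \lor R) \lor P
= \lnot (\lnot (\lnot (R \lor P) \lor P) \lor R) \lor P
= (\lnot \lnot (\lnot (R \lor P) \lor P) \land \lnot R) \lor P
= ((\lnot (R \lor P) \lor P) \land \lnot R) \lor P
= (((\lnot R \land \lnot P) \lor P) \land \lnot R) \lor P
= (\lnot R \lor P \lor P) \land (\lnot P \lor P \lor P) \land (\lnot R \lor P)
= \lnot R \lor P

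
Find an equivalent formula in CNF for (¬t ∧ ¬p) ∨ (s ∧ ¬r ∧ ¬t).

¬t ∧ (¬p ∨ s) ∧ (¬p ∨ ¬r)

(¬t ∧ ¬p) ∨ (s ∧ ¬r ∧ ¬t)
⇔ (¬t ∨ s) ∧ (¬t ∨ ¬r) ∧ (¬t ∨ ¬t) ∧ (¬p ∨ s) ∧ (¬p ∨ ¬r) ∧ (¬p ∨ ¬t)   — distribute ∨ over ∧
⇔ ¬t ∧ (¬p ∨ s) ∧ (¬p ∨ ¬r)   — simplify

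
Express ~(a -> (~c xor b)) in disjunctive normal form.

(a & c & ~b) | (a & b & ~c)

~(a -> (~c xor b))
≡ ~(~a | (~c xor b))   — eliminate ->
≡ ~(~a | (~c & ~b) | (~~c & b))   — expand xor
≡ ~~a & ~(~c & ~b) & ~(~~c & b)   — De Morgan
≡ a & ~(~c & ~b) & ~(~~c & b)   — double negation
≡ a & (~~c | ~~b) & ~(~~c & b)   — De Morgan
≡ a & (c | ~~b) & ~(~~c & b)   — double negation
≡ a & (c | b) & ~(~~c & b)   — double negation
≡ a & (c | b) & (~~~c | ~b)   — De Morgan
≡ a & (c | b) & (~c | ~b)   — double negation
≡ (a & c & ~c) | (a & c & ~b) | (a & b & ~c) | (a & b & ~b)   — distribute & over |
≡ (a & c & ~b) | (a & b & ~c)   — simplify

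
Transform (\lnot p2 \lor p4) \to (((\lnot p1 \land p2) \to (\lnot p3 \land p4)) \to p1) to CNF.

(p2 \lor p1) \land (\lnot p4 \lor p3 \lor p1)

(\lnot p2 \lor p4) \to (((\lnot p1 \land p2) \to (\lnot p3 \land p4)) \to p1)
≡ \lnot (\lnot p2 \lor p4) \lor (((\lnot p1 \land p2) \to (\lnot p3 \land p4)) \to p1)   (eliminate \to)
≡ \lnot (\lnot p2 \lor p4) \lor \lnot ((\lnot p1 \land p2) \to (\lnot p3 \land p4)) \lor p1   (eliminate \to)
≡ \lnot (\lnot p2 \lor p4) \lor \lnot (\lnot (\lnot p1 \land p2) \lor (\lnot p3 \land p4)) \lor p1   (eliminate \to)
≡ (\lnot \lnot p2 \land \lnot p4) \lor \lnot (\lnot (\lnot p1 \land p2) \lor (\lnot p3 \land p4)) \lor p1   (De Morgan)
≡ (p2 \land \lnot p4) \lor \lnot (\lnot (\lnot p1 \land p2) \lor (\lnot p3 \land p4)) \lor p1   (double negation)
≡ (p2 \land \lnot p4) \lor (\lnot \lnot (\lnot p1 \land p2) \land \lnot (\lnot p3 \land p4)) \lor p1   (De Morgan)
≡ (p2 \land \lnot p4) \lor (\lnot p1 \land p2 \land \lnot (\lnot p3 \land p4)) \lor p1   (double negation)
≡ (p2 \land \lnot p4) \lor (\lnot p1 \land p2 \land (\lnot \lnot p3 \lor \lnot p4)) \lor p1   (De Morgan)
≡ (p2 \land \lnot p4) \lor (\lnot p1 \land p2 \land (p3 \lor \lnot p4)) \lor p1   (double negation)
≡ (p2 \lor \lnot p1 \lor p1) \land (p2 \lor p2 \lor p1) \land (p2 \lor p3 \lor \lnot p4 \lor p1) \land (\lnot p4 \lor \lnot p1 \lor p1) \land (\lnot p4 \lor p2 \lor p1) \land (\lnot p4 \lor p3 \lor \lnot p4 \lor p1)   (distribute \lor over \land)
≡ (p2 \lor p1) \land (\lnot p4 \lor p3 \lor p1)   (simplify)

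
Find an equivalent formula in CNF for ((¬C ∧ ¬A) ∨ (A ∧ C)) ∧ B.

(¬C ∨ A) ∧ (¬A ∨ C) ∧ B

((¬C ∧ ¬A) ∨ (A ∧ C)) ∧ B
≡ (¬C ∨ A) ∧ (¬C ∨ C) ∧ (¬A ∨ A) ∧ (¬A ∨ C) ∧ B   — distribute ∨ over ∧
≡ (¬C ∨ A) ∧ (¬A ∨ C) ∧ B   — simplify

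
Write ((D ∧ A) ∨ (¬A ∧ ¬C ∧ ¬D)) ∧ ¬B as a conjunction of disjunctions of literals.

((D ∧ A) ∨ (¬A ∧ ¬C ∧ ¬D)) ∧ ¬B
≡ (D ∨ ¬A) ∧ (D ∨ ¬C) ∧ (D ∨ ¬D) ∧ (A ∨ ¬A) ∧ (A ∨ ¬C) ∧ (A ∨ ¬D) ∧ ¬B   [distribute ∨ over ∧]
≡ (D ∨ ¬A) ∧ (D ∨ ¬C) ∧ (A ∨ ¬C) ∧ (A ∨ ¬D) ∧ ¬B   [simplify]

(D ∨ ¬A) ∧ (D ∨ ¬C) ∧ (A ∨ ¬C) ∧ (A ∨ ¬D) ∧ ¬B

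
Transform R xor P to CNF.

(R | P) & (~R | ~P)

R xor P
≡ (R | P) & ~(R & P)   [expand xor]
≡ (R | P) & (~R | ~P)   [De Morgan]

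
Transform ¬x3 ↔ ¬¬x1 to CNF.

¬x3 ↔ ¬¬x1
⇔ (¬x3 → ¬¬x1) ∧ (¬¬x1 → ¬x3)   [eliminate ↔]
⇔ (¬¬x3 ∨ ¬¬x1) ∧ (¬¬x1 → ¬x3)   [eliminate →]
⇔ (¬¬x3 ∨ ¬¬x1) ∧ (¬¬¬x1 ∨ ¬x3)   [eliminate →]
⇔ (x3 ∨ ¬¬x1) ∧ (¬¬¬x1 ∨ ¬x3)   [double negation]
⇔ (x3 ∨ x1) ∧ (¬¬¬x1 ∨ ¬x3)   [double negation]
⇔ (x3 ∨ x1) ∧ (¬x1 ∨ ¬x3)   [double negation]

(x3 ∨ x1) ∧ (¬x1 ∨ ¬x3)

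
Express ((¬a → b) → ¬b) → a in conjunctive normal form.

a ∨ b

((¬a → b) → ¬b) → a
≡ ¬((¬a → b) → ¬b) ∨ a   (eliminate →)
≡ ¬(¬(¬a → b) ∨ ¬b) ∨ a   (eliminate →)
≡ ¬(¬(¬¬a ∨ b) ∨ ¬b) ∨ a   (eliminate →)
≡ (¬¬(¬¬a ∨ b) ∧ ¬¬b) ∨ a   (De Morgan)
≡ ((¬¬a ∨ b) ∧ ¬¬b) ∨ a   (double negation)
≡ ((a ∨ b) ∧ ¬¬b) ∨ a   (double negation)
≡ ((a ∨ b) ∧ b) ∨ a   (double negation)
≡ (a ∨ b ∨ a) ∧ (b ∨ a)   (distribute ∨ over ∧)
≡ a ∨ b   (simplify)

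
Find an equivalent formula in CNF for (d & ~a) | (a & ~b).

(d | a) & (d | ~b) & (~a | ~b)

(d & ~a) | (a & ~b)
≡ (d | a) & (d | ~b) & (~a | a) & (~a | ~b)
≡ (d | a) & (d | ~b) & (~a | ~b)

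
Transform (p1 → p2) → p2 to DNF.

(p1 ∧ ¬p2) ∨ p2

(p1 → p2) → p2
= ¬(p1 → p2) ∨ p2   [eliminate →]
= ¬(¬p1 ∨ p2) ∨ p2   [eliminate →]
= (¬¬p1 ∧ ¬p2) ∨ p2   [De Morgan]
= (p1 ∧ ¬p2) ∨ p2   [double negation]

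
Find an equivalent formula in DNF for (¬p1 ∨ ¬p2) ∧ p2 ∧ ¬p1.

¬p1 ∧ p2

(¬p1 ∨ ¬p2) ∧ p2 ∧ ¬p1
≡ (¬p1 ∧ p2 ∧ ¬p1) ∨ (¬p2 ∧ p2 ∧ ¬p1)   — distribute ∧ over ∨
≡ ¬p1 ∧ p2   — simplify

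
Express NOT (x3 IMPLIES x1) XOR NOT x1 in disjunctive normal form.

NOT (x3 IMPLIES x1) XOR NOT x1
≡ (NOT (x3 IMPLIES x1) AND NOT NOT x1) OR (NOT NOT (x3 IMPLIES x1) AND NOT x1)   [expand XOR]
≡ (NOT (NOT x3 OR x1) AND NOT NOT x1) OR (NOT NOT (x3 IMPLIES x1) AND NOT x1)   [eliminate IMPLIES]
≡ (NOT (NOT x3 OR x1) AND NOT NOT x1) OR (NOT NOT (NOT x3 OR x1) AND NOT x1)   [eliminate IMPLIES]
≡ (NOT NOT x3 AND NOT x1 AND NOT NOT x1) OR (NOT NOT (NOT x3 OR x1) AND NOT x1)   [De Morgan]
≡ (x3 AND NOT x1 AND NOT NOT x1) OR (NOT NOT (NOT x3 OR x1) AND NOT x1)   [double negation]
≡ (x3 AND NOT x1 AND x1) OR (NOT NOT (NOT x3 OR x1) AND NOT x1)   [double negation]
≡ (x3 AND NOT x1 AND x1) OR ((NOT x3 OR x1) AND NOT x1)   [double negation]
≡ (x3 AND NOT x1 AND x1) OR (NOT x3 AND NOT x1) OR (x1 AND NOT x1)   [distribute AND over OR]
≡ NOT x3 AND NOT x1   [simplify]

NOT x3 AND NOT x1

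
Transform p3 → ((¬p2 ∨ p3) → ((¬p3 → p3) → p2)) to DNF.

p3 → ((¬p2 ∨ p3) → ((¬p3 → p3) → p2))
= ¬p3 ∨ ((¬p2 ∨ p3) → ((¬p3 → p3) → p2))   [eliminate →]
= ¬p3 ∨ ¬(¬p2 ∨ p3) ∨ ((¬p3 → p3) → p2)   [eliminate →]
= ¬p3 ∨ ¬(¬p2 ∨ p3) ∨ ¬(¬p3 → p3) ∨ p2   [eliminate →]
= ¬p3 ∨ ¬(¬p2 ∨ p3) ∨ ¬(¬¬p3 ∨ p3) ∨ p2   [eliminate →]
= ¬p3 ∨ (¬¬p2 ∧ ¬p3) ∨ ¬(¬¬p3 ∨ p3) ∨ p2   [De Morgan]
= ¬p3 ∨ (p2 ∧ ¬p3) ∨ ¬(¬¬p3 ∨ p3) ∨ p2   [double negation]
= ¬p3 ∨ (p2 ∧ ¬p3) ∨ (¬¬¬p3 ∧ ¬p3) ∨ p2   [De Morgan]
= ¬p3 ∨ (p2 ∧ ¬p3) ∨ (¬p3 ∧ ¬p3) ∨ p2   [double negation]
= ¬p3 ∨ p2   [simplify]

¬p3 ∨ p2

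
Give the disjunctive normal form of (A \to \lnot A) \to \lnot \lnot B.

(A \to \lnot A) \to \lnot \lnot B
≡ \lnot (A \to \lnot A) \lor \lnot \lnot B
≡ \lnot (\lnot A \lor \lnot A) \lor \lnot \lnot B
≡ \lnot \lnot A \land \lnot \lnot A \lor \lnot \lnot B
≡ A \land \lnot \lnot A \lor \lnot \lnot B
≡ A \land A \lor \lnot \lnot B
≡ A \land A \lor B
≡ A \lor B

A \lor B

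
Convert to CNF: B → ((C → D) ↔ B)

¬B ∨ ¬C ∨ D

B → ((C → D) ↔ B)
⇔ ¬B ∨ ((C → D) ↔ B)   [eliminate →]
⇔ ¬B ∨ (((C → D) → B) ∧ (B → (C → D)))   [eliminate ↔]
⇔ ¬B ∨ ((¬(C → D) ∨ B) ∧ (B → (C → D)))   [eliminate →]
⇔ ¬B ∨ ((¬(¬C ∨ D) ∨ B) ∧ (B → (C → D)))   [eliminate →]
⇔ ¬B ∨ ((¬(¬C ∨ D) ∨ B) ∧ (¬B ∨ (C → D)))   [eliminate →]
⇔ ¬B ∨ ((¬(¬C ∨ D) ∨ B) ∧ (¬B ∨ ¬C ∨ D))   [eliminate →]
⇔ ¬B ∨ (((¬¬C ∧ ¬D) ∨ B) ∧ (¬B ∨ ¬C ∨ D))   [De Morgan]
⇔ ¬B ∨ (((C ∧ ¬D) ∨ B) ∧ (¬B ∨ ¬C ∨ D))   [double negation]
⇔ (¬B ∨ C ∨ B) ∧ (¬B ∨ ¬D ∨ B) ∧ (¬B ∨ ¬B ∨ ¬C ∨ D)   [distribute ∨ over ∧]
⇔ ¬B ∨ ¬C ∨ D   [simplify]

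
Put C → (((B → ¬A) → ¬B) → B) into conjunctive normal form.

¬C ∨ B

C → (((B → ¬A) → ¬B) → B)
≡ ¬C ∨ (((B → ¬A) → ¬B) → B)   [eliminate →]
≡ ¬C ∨ ¬((B → ¬A) → ¬B) ∨ B   [eliminate →]
≡ ¬C ∨ ¬(¬(B → ¬A) ∨ ¬B) ∨ B   [eliminate →]
≡ ¬C ∨ ¬(¬(¬B ∨ ¬A) ∨ ¬B) ∨ B   [eliminate →]
≡ ¬C ∨ (¬¬(¬B ∨ ¬A) ∧ ¬¬B) ∨ B   [De Morgan]
≡ ¬C ∨ ((¬B ∨ ¬A) ∧ ¬¬B) ∨ B   [double negation]
≡ ¬C ∨ ((¬B ∨ ¬A) ∧ B) ∨ B   [double negation]
≡ (¬C ∨ ¬B ∨ ¬A ∨ B) ∧ (¬C ∨ B ∨ B)   [distribute ∨ over ∧]
≡ ¬C ∨ B   [simplify]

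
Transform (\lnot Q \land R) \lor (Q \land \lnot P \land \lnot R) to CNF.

(\lnot Q \lor \lnot P) \land (\lnot Q \lor \lnot R) \land (R \lor Q) \land (R \lor \lnot P)

(\lnot Q \land R) \lor (Q \land \lnot P \land \lnot R)
= (\lnot Q \lor Q) \land (\lnot Q \lor \lnot P) \land (\lnot Q \lor \lnot R) \land (R \lor Q) \land (R \lor \lnot P) \land (R \lor \lnot R)   [distribute \lor over \land]
= (\lnot Q \lor \lnot P) \land (\lnot Q \lor \lnot R) \land (R \lor Q) \land (R \lor \lnot P)   [simplify]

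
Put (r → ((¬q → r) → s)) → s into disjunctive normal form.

(r ∧ ¬s) ∨ s

(r → ((¬q → r) → s)) → s
⇔ ¬(r → ((¬q → r) → s)) ∨ s   [eliminate →]
⇔ ¬(¬r ∨ ((¬q → r) → s)) ∨ s   [eliminate →]
⇔ ¬(¬r ∨ ¬(¬q → r) ∨ s) ∨ s   [eliminate →]
⇔ ¬(¬r ∨ ¬(¬¬q ∨ r) ∨ s) ∨ s   [eliminate →]
⇔ (¬¬r ∧ ¬¬(¬¬q ∨ r) ∧ ¬s) ∨ s   [De Morgan]
⇔ (r ∧ ¬¬(¬¬q ∨ r) ∧ ¬s) ∨ s   [double negation]
⇔ (r ∧ (¬¬q ∨ r) ∧ ¬s) ∨ s   [double negation]
⇔ (r ∧ (q ∨ r) ∧ ¬s) ∨ s   [double negation]
⇔ (r ∧ q ∧ ¬s) ∨ (r ∧ r ∧ ¬s) ∨ s   [distribute ∧ over ∨]
⇔ (r ∧ ¬s) ∨ s   [simplify]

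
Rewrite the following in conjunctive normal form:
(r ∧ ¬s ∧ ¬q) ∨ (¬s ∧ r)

r ∧ ¬s

(r ∧ ¬s ∧ ¬q) ∨ (¬s ∧ r)
⇔ (r ∨ ¬s) ∧ (r ∨ r) ∧ (¬s ∨ ¬s) ∧ (¬s ∨ r) ∧ (¬q ∨ ¬s) ∧ (¬q ∨ r)   (distribute ∨ over ∧)
⇔ r ∧ ¬s   (simplify)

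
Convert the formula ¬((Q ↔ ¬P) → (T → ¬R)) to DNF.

(¬Q ∧ P ∧ T ∧ R) ∨ (¬P ∧ Q ∧ T ∧ R)

¬((Q ↔ ¬P) → (T → ¬R))
≡ ¬(¬(Q ↔ ¬P) ∨ (T → ¬R))   [eliminate →]
≡ ¬(¬((Q → ¬P) ∧ (¬P → Q)) ∨ (T → ¬R))   [eliminate ↔]
≡ ¬(¬((¬Q ∨ ¬P) ∧ (¬P → Q)) ∨ (T → ¬R))   [eliminate →]
≡ ¬(¬((¬Q ∨ ¬P) ∧ (¬¬P ∨ Q)) ∨ (T → ¬R))   [eliminate →]
≡ ¬(¬((¬Q ∨ ¬P) ∧ (¬¬P ∨ Q)) ∨ ¬T ∨ ¬R)   [eliminate →]
≡ ¬¬((¬Q ∨ ¬P) ∧ (¬¬P ∨ Q)) ∧ ¬¬T ∧ ¬¬R   [De Morgan]
≡ (¬Q ∨ ¬P) ∧ (¬¬P ∨ Q) ∧ ¬¬T ∧ ¬¬R   [double negation]
≡ (¬Q ∨ ¬P) ∧ (P ∨ Q) ∧ ¬¬T ∧ ¬¬R   [double negation]
≡ (¬Q ∨ ¬P) ∧ (P ∨ Q) ∧ T ∧ ¬¬R   [double negation]
≡ (¬Q ∨ ¬P) ∧ (P ∨ Q) ∧ T ∧ R   [double negation]
≡ (¬Q ∧ P ∧ T ∧ R) ∨ (¬Q ∧ Q ∧ T ∧ R) ∨ (¬P ∧ P ∧ T ∧ R) ∨ (¬P ∧ Q ∧ T ∧ R)   [distribute ∧ over ∨]
≡ (¬Q ∧ P ∧ T ∧ R) ∨ (¬P ∧ Q ∧ T ∧ R)   [simplify]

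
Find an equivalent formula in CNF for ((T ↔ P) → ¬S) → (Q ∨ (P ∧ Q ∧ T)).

((T ↔ P) → ¬S) → (Q ∨ (P ∧ Q ∧ T))
≡ ¬((T ↔ P) → ¬S) ∨ Q ∨ (P ∧ Q ∧ T)
≡ ¬(¬(T ↔ P) ∨ ¬S) ∨ Q ∨ (P ∧ Q ∧ T)
≡ ¬(¬((T → P) ∧ (P → T)) ∨ ¬S) ∨ Q ∨ (P ∧ Q ∧ T)
≡ ¬(¬((¬T ∨ P) ∧ (P → T)) ∨ ¬S) ∨ Q ∨ (P ∧ Q ∧ T)
≡ ¬(¬((¬T ∨ P) ∧ (¬P ∨ T)) ∨ ¬S) ∨ Q ∨ (P ∧ Q ∧ T)
≡ (¬¬((¬T ∨ P) ∧ (¬P ∨ T)) ∧ ¬¬S) ∨ Q ∨ (P ∧ Q ∧ T)
≡ ((¬T ∨ P) ∧ (¬P ∨ T) ∧ ¬¬S) ∨ Q ∨ (P ∧ Q ∧ T)
≡ ((¬T ∨ P) ∧ (¬P ∨ T) ∧ S) ∨ Q ∨ (P ∧ Q ∧ T)
≡ (¬T ∨ P ∨ Q ∨ P) ∧ (¬T ∨ P ∨ Q ∨ Q) ∧ (¬T ∨ P ∨ Q ∨ T) ∧ (¬P ∨ T ∨ Q ∨ P) ∧ (¬P ∨ T ∨ Q ∨ Q) ∧ (¬P ∨ T ∨ Q ∨ T) ∧ (S ∨ Q ∨ P) ∧ (S ∨ Q ∨ Q) ∧ (S ∨ Q ∨ T)
≡ (¬T ∨ P ∨ Q) ∧ (¬P ∨ T ∨ Q) ∧ (S ∨ Q)

(¬T ∨ P ∨ Q) ∧ (¬P ∨ T ∨ Q) ∧ (S ∨ Q)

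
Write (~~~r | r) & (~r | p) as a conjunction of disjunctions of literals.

~r | p

(~~~r | r) & (~r | p)
≡ (~r | r) & (~r | p)   [double negation]
≡ ~r | p   [simplify]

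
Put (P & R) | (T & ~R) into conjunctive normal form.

(P | T) & (P | ~R) & (R | T)

(P & R) | (T & ~R)
≡ (P | T) & (P | ~R) & (R | T) & (R | ~R)
≡ (P | T) & (P | ~R) & (R | T)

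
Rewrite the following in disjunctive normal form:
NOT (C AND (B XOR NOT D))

NOT (C AND (B XOR NOT D))
≡ NOT (C AND ((B AND NOT NOT D) OR (NOT B AND NOT D)))   [expand XOR]
≡ NOT C OR NOT ((B AND NOT NOT D) OR (NOT B AND NOT D))   [De Morgan]
≡ NOT C OR (NOT (B AND NOT NOT D) AND NOT (NOT B AND NOT D))   [De Morgan]
≡ NOT C OR ((NOT B OR NOT NOT NOT D) AND NOT (NOT B AND NOT D))   [De Morgan]
≡ NOT C OR ((NOT B OR NOT D) AND NOT (NOT B AND NOT D))   [double negation]
≡ NOT C OR ((NOT B OR NOT D) AND (NOT NOT B OR NOT NOT D))   [De Morgan]
≡ NOT C OR ((NOT B OR NOT D) AND (B OR NOT NOT D))   [double negation]
≡ NOT C OR ((NOT B OR NOT D) AND (B OR D))   [double negation]
≡ NOT C OR (NOT B AND B) OR (NOT B AND D) OR (NOT D AND B) OR (NOT D AND D)   [distribute AND over OR]
≡ NOT C OR (NOT B AND D) OR (NOT D AND B)   [simplify]

NOT C OR (NOT B AND D) OR (NOT D AND B)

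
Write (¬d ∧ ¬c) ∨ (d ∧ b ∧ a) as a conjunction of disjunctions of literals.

(¬d ∨ b) ∧ (¬d ∨ a) ∧ (¬c ∨ d) ∧ (¬c ∨ b) ∧ (¬c ∨ a)

(¬d ∧ ¬c) ∨ (d ∧ b ∧ a)
≡ (¬d ∨ d) ∧ (¬d ∨ b) ∧ (¬d ∨ a) ∧ (¬c ∨ d) ∧ (¬c ∨ b) ∧ (¬c ∨ a)
≡ (¬d ∨ b) ∧ (¬d ∨ a) ∧ (¬c ∨ d) ∧ (¬c ∨ b) ∧ (¬c ∨ a)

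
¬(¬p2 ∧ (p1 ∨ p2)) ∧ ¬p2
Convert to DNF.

¬p1 ∧ ¬p2

¬(¬p2 ∧ (p1 ∨ p2)) ∧ ¬p2
≡ (¬¬p2 ∨ ¬(p1 ∨ p2)) ∧ ¬p2   (De Morgan)
≡ (p2 ∨ ¬(p1 ∨ p2)) ∧ ¬p2   (double negation)
≡ (p2 ∨ (¬p1 ∧ ¬p2)) ∧ ¬p2   (De Morgan)
≡ (p2 ∧ ¬p2) ∨ (¬p1 ∧ ¬p2 ∧ ¬p2)   (distribute ∧ over ∨)
≡ ¬p1 ∧ ¬p2   (simplify)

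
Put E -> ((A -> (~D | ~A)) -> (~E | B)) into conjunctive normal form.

(~E | A | B) & (~E | D | B)

E -> ((A -> (~D | ~A)) -> (~E | B))
= ~E | ((A -> (~D | ~A)) -> (~E | B))   [eliminate ->]
= ~E | ~(A -> (~D | ~A)) | ~E | B   [eliminate ->]
= ~E | ~(~A | ~D | ~A) | ~E | B   [eliminate ->]
= ~E | (~~A & ~~D & ~~A) | ~E | B   [De Morgan]
= ~E | (A & ~~D & ~~A) | ~E | B   [double negation]
= ~E | (A & D & ~~A) | ~E | B   [double negation]
= ~E | (A & D & A) | ~E | B   [double negation]
= (~E | A | ~E | B) & (~E | D | ~E | B) & (~E | A | ~E | B)   [distribute | over &]
= (~E | A | B) & (~E | D | B)   [simplify]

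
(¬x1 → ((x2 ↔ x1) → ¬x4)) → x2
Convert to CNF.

(¬x1 ∨ x2) ∧ (x4 ∨ x2)

(¬x1 → ((x2 ↔ x1) → ¬x4)) → x2
≡ ¬(¬x1 → ((x2 ↔ x1) → ¬x4)) ∨ x2   (eliminate →)
≡ ¬(¬¬x1 ∨ ((x2 ↔ x1) → ¬x4)) ∨ x2   (eliminate →)
≡ ¬(¬¬x1 ∨ ¬(x2 ↔ x1) ∨ ¬x4) ∨ x2   (eliminate →)
≡ ¬(¬¬x1 ∨ ¬((x2 → x1) ∧ (x1 → x2)) ∨ ¬x4) ∨ x2   (eliminate ↔)
≡ ¬(¬¬x1 ∨ ¬((¬x2 ∨ x1) ∧ (x1 → x2)) ∨ ¬x4) ∨ x2   (eliminate →)
≡ ¬(¬¬x1 ∨ ¬((¬x2 ∨ x1) ∧ (¬x1 ∨ x2)) ∨ ¬x4) ∨ x2   (eliminate →)
≡ ¬¬¬x1 ∧ ¬¬((¬x2 ∨ x1) ∧ (¬x1 ∨ x2)) ∧ ¬¬x4 ∨ x2   (De Morgan)
≡ ¬x1 ∧ ¬¬((¬x2 ∨ x1) ∧ (¬x1 ∨ x2)) ∧ ¬¬x4 ∨ x2   (double negation)
≡ ¬x1 ∧ (¬x2 ∨ x1) ∧ (¬x1 ∨ x2) ∧ ¬¬x4 ∨ x2   (double negation)
≡ ¬x1 ∧ (¬x2 ∨ x1) ∧ (¬x1 ∨ x2) ∧ x4 ∨ x2   (double negation)
≡ (¬x1 ∨ x2) ∧ (¬x2 ∨ x1 ∨ x2) ∧ (¬x1 ∨ x2 ∨ x2) ∧ (x4 ∨ x2)   (distribute ∨ over ∧)
≡ (¬x1 ∨ x2) ∧ (x4 ∨ x2)   (simplify)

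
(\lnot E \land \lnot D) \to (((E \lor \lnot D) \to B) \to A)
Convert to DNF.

E \lor D \lor (\lnot D \land \lnot B) \lor A

(\lnot E \land \lnot D) \to (((E \lor \lnot D) \to B) \to A)
≡ \lnot (\lnot E \land \lnot D) \lor (((E \lor \lnot D) \to B) \to A)   — eliminate \to
≡ \lnot (\lnot E \land \lnot D) \lor \lnot ((E \lor \lnot D) \to B) \lor A   — eliminate \to
≡ \lnot (\lnot E \land \lnot D) \lor \lnot (\lnot (E \lor \lnot D) \lor B) \lor A   — eliminate \to
≡ \lnot \lnot E \lor \lnot \lnot D \lor \lnot (\lnot (E \lor \lnot D) \lor B) \lor A   — De Morgan
≡ E \lor \lnot \lnot D \lor \lnot (\lnot (E \lor \lnot D) \lor B) \lor A   — double negation
≡ E \lor D \lor \lnot (\lnot (E \lor \lnot D) \lor B) \lor A   — double negation
≡ E \lor D \lor (\lnot \lnot (E \lor \lnot D) \land \lnot B) \lor A   — De Morgan
≡ E \lor D \lor ((E \lor \lnot D) \land \lnot B) \lor A   — double negation
≡ E \lor D \lor (E \land \lnot B) \lor (\lnot D \land \lnot B) \lor A   — distribute \land over \lor
≡ E \lor D \lor (\lnot D \land \lnot B) \lor A   — simplify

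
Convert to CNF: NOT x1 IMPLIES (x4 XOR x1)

NOT x1 IMPLIES (x4 XOR x1)
⇔ NOT NOT x1 OR (x4 XOR x1)   (eliminate IMPLIES)
⇔ NOT NOT x1 OR ((x4 OR x1) AND NOT (x4 AND x1))   (expand XOR)
⇔ x1 OR ((x4 OR x1) AND NOT (x4 AND x1))   (double negation)
⇔ x1 OR ((x4 OR x1) AND (NOT x4 OR NOT x1))   (De Morgan)
⇔ (x1 OR x4 OR x1) AND (x1 OR NOT x4 OR NOT x1)   (distribute OR over AND)
⇔ x1 OR x4   (simplify)

x1 OR x4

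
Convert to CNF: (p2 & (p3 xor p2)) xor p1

(p2 | p1) & (~p3 | ~p2 | p1) & (~p2 | p3 | ~p1)

(p2 & (p3 xor p2)) xor p1
≡ ((p2 & (p3 xor p2)) | p1) & ~(p2 & (p3 xor p2) & p1)   — expand xor
≡ ((p2 & (p3 | p2) & ~(p3 & p2)) | p1) & ~(p2 & (p3 xor p2) & p1)   — expand xor
≡ ((p2 & (p3 | p2) & ~(p3 & p2)) | p1) & ~(p2 & (p3 | p2) & ~(p3 & p2) & p1)   — expand xor
≡ ((p2 & (p3 | p2) & (~p3 | ~p2)) | p1) & ~(p2 & (p3 | p2) & ~(p3 & p2) & p1)   — De Morgan
≡ ((p2 & (p3 | p2) & (~p3 | ~p2)) | p1) & (~p2 | ~(p3 | p2) | ~~(p3 & p2) | ~p1)   — De Morgan
≡ ((p2 & (p3 | p2) & (~p3 | ~p2)) | p1) & (~p2 | (~p3 & ~p2) | ~~(p3 & p2) | ~p1)   — De Morgan
≡ ((p2 & (p3 | p2) & (~p3 | ~p2)) | p1) & (~p2 | (~p3 & ~p2) | (p3 & p2) | ~p1)   — double negation
≡ (p2 | p1) & (p3 | p2 | p1) & (~p3 | ~p2 | p1) & (~p2 | ~p3 | p3 | ~p1) & (~p2 | ~p3 | p2 | ~p1) & (~p2 | ~p2 | p3 | ~p1) & (~p2 | ~p2 | p2 | ~p1)   — distribute | over &
≡ (p2 | p1) & (~p3 | ~p2 | p1) & (~p2 | p3 | ~p1)   — simplify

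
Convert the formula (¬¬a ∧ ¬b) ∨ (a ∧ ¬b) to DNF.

(¬¬a ∧ ¬b) ∨ (a ∧ ¬b)
≡ (a ∧ ¬b) ∨ (a ∧ ¬b)   [double negation]
≡ a ∧ ¬b   [simplify]

a ∧ ¬b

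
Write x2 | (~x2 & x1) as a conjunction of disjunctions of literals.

x2 | x1

x2 | (~x2 & x1)
≡ (x2 | ~x2) & (x2 | x1)   [distribute | over &]
≡ x2 | x1   [simplify]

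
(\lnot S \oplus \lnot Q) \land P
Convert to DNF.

(\lnot S \land Q \land P) \lor (S \land \lnot Q \land P)

(\lnot S \oplus \lnot Q) \land P
⇔ ((\lnot S \land \lnot \lnot Q) \lor (\lnot \lnot S \land \lnot Q)) \land P   (expand \oplus)
⇔ ((\lnot S \land Q) \lor (\lnot \lnot S \land \lnot Q)) \land P   (double negation)
⇔ ((\lnot S \land Q) \lor (S \land \lnot Q)) \land P   (double negation)
⇔ (\lnot S \land Q \land P) \lor (S \land \lnot Q \land P)   (distribute \land over \lor)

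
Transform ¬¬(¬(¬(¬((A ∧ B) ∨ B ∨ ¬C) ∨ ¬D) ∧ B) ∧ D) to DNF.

¬B ∧ D

¬¬(¬(¬(¬((A ∧ B) ∨ B ∨ ¬C) ∨ ¬D) ∧ B) ∧ D)
= ¬(¬(¬((A ∧ B) ∨ B ∨ ¬C) ∨ ¬D) ∧ B) ∧ D   — double negation
= (¬¬(¬((A ∧ B) ∨ B ∨ ¬C) ∨ ¬D) ∨ ¬B) ∧ D   — De Morgan
= (¬((A ∧ B) ∨ B ∨ ¬C) ∨ ¬D ∨ ¬B) ∧ D   — double negation
= ((¬(A ∧ B) ∧ ¬B ∧ ¬¬C) ∨ ¬D ∨ ¬B) ∧ D   — De Morgan
= (((¬A ∨ ¬B) ∧ ¬B ∧ ¬¬C) ∨ ¬D ∨ ¬B) ∧ D   — De Morgan
= (((¬A ∨ ¬B) ∧ ¬B ∧ C) ∨ ¬D ∨ ¬B) ∧ D   — double negation
= (¬A ∧ ¬B ∧ C ∧ D) ∨ (¬B ∧ ¬B ∧ C ∧ D) ∨ (¬D ∧ D) ∨ (¬B ∧ D)   — distribute ∧ over ∨
= ¬B ∧ D   — simplify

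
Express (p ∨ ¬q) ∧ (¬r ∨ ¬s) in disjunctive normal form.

(p ∨ ¬q) ∧ (¬r ∨ ¬s)
= (p ∧ ¬r) ∨ (p ∧ ¬s) ∨ (¬q ∧ ¬r) ∨ (¬q ∧ ¬s)   (distribute ∧ over ∨)

(p ∧ ¬r) ∨ (p ∧ ¬s) ∨ (¬q ∧ ¬r) ∨ (¬q ∧ ¬s)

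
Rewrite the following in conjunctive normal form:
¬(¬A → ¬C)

¬(¬A → ¬C)
= ¬(¬¬A ∨ ¬C)   [eliminate →]
= ¬¬¬A ∧ ¬¬C   [De Morgan]
= ¬A ∧ ¬¬C   [double negation]
= ¬A ∧ C   [double negation]

¬A ∧ C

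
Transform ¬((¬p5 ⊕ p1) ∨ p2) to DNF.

¬((¬p5 ⊕ p1) ∨ p2)
⇔ ¬((¬p5 ∧ ¬p1) ∨ (¬¬p5 ∧ p1) ∨ p2)   [expand ⊕]
⇔ ¬(¬p5 ∧ ¬p1) ∧ ¬(¬¬p5 ∧ p1) ∧ ¬p2   [De Morgan]
⇔ (¬¬p5 ∨ ¬¬p1) ∧ ¬(¬¬p5 ∧ p1) ∧ ¬p2   [De Morgan]
⇔ (p5 ∨ ¬¬p1) ∧ ¬(¬¬p5 ∧ p1) ∧ ¬p2   [double negation]
⇔ (p5 ∨ p1) ∧ ¬(¬¬p5 ∧ p1) ∧ ¬p2   [double negation]
⇔ (p5 ∨ p1) ∧ (¬¬¬p5 ∨ ¬p1) ∧ ¬p2   [De Morgan]
⇔ (p5 ∨ p1) ∧ (¬p5 ∨ ¬p1) ∧ ¬p2   [double negation]
⇔ (p5 ∧ ¬p5 ∧ ¬p2) ∨ (p5 ∧ ¬p1 ∧ ¬p2) ∨ (p1 ∧ ¬p5 ∧ ¬p2) ∨ (p1 ∧ ¬p1 ∧ ¬p2)   [distribute ∧ over ∨]
⇔ (p5 ∧ ¬p1 ∧ ¬p2) ∨ (p1 ∧ ¬p5 ∧ ¬p2)   [simplify]

(p5 ∧ ¬p1 ∧ ¬p2) ∨ (p1 ∧ ¬p5 ∧ ¬p2)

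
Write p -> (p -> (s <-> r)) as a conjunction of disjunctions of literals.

p -> (p -> (s <-> r))
= ~p | (p -> (s <-> r))
= ~p | ~p | (s <-> r)
= ~p | ~p | ((s -> r) & (r -> s))
= ~p | ~p | ((~s | r) & (r -> s))
= ~p | ~p | ((~s | r) & (~r | s))
= (~p | ~p | ~s | r) & (~p | ~p | ~r | s)
= (~p | ~s | r) & (~p | ~r | s)

(~p | ~s | r) & (~p | ~r | s)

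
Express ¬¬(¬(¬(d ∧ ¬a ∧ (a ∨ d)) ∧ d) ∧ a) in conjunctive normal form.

(¬a ∨ ¬d) ∧ a

¬¬(¬(¬(d ∧ ¬a ∧ (a ∨ d)) ∧ d) ∧ a)
≡ ¬(¬(d ∧ ¬a ∧ (a ∨ d)) ∧ d) ∧ a   — double negation
≡ (¬¬(d ∧ ¬a ∧ (a ∨ d)) ∨ ¬d) ∧ a   — De Morgan
≡ ((d ∧ ¬a ∧ (a ∨ d)) ∨ ¬d) ∧ a   — double negation
≡ (d ∨ ¬d) ∧ (¬a ∨ ¬d) ∧ (a ∨ d ∨ ¬d) ∧ a   — distribute ∨ over ∧
≡ (¬a ∨ ¬d) ∧ a   — simplify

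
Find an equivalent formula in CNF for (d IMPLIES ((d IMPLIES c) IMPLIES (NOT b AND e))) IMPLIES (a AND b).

(d OR a) AND (d OR b) AND (NOT d OR c OR a) AND (NOT d OR c OR b) AND (b OR NOT e)

(d IMPLIES ((d IMPLIES c) IMPLIES (NOT b AND e))) IMPLIES (a AND b)
⇔ NOT (d IMPLIES ((d IMPLIES c) IMPLIES (NOT b AND e))) OR (a AND b)   (eliminate IMPLIES)
⇔ NOT (NOT d OR ((d IMPLIES c) IMPLIES (NOT b AND e))) OR (a AND b)   (eliminate IMPLIES)
⇔ NOT (NOT d OR NOT (d IMPLIES c) OR (NOT b AND e)) OR (a AND b)   (eliminate IMPLIES)
⇔ NOT (NOT d OR NOT (NOT d OR c) OR (NOT b AND e)) OR (a AND b)   (eliminate IMPLIES)
⇔ (NOT NOT d AND NOT NOT (NOT d OR c) AND NOT (NOT b AND e)) OR (a AND b)   (De Morgan)
⇔ (d AND NOT NOT (NOT d OR c) AND NOT (NOT b AND e)) OR (a AND b)   (double negation)
⇔ (d AND (NOT d OR c) AND NOT (NOT b AND e)) OR (a AND b)   (double negation)
⇔ (d AND (NOT d OR c) AND (NOT NOT b OR NOT e)) OR (a AND b)   (De Morgan)
⇔ (d AND (NOT d OR c) AND (b OR NOT e)) OR (a AND b)   (double negation)
⇔ (d OR a) AND (d OR b) AND (NOT d OR c OR a) AND (NOT d OR c OR b) AND (b OR NOT e OR a) AND (b OR NOT e OR b)   (distribute OR over AND)
⇔ (d OR a) AND (d OR b) AND (NOT d OR c OR a) AND (NOT d OR c OR b) AND (b OR NOT e)   (simplify)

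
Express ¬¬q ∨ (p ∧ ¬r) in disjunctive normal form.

¬¬q ∨ (p ∧ ¬r)
≡ q ∨ (p ∧ ¬r)   (double negation)

q ∨ (p ∧ ¬r)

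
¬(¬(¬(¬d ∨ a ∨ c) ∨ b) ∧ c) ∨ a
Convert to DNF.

¬(¬(¬(¬d ∨ a ∨ c) ∨ b) ∧ c) ∨ a
≡ ¬¬(¬(¬d ∨ a ∨ c) ∨ b) ∨ ¬c ∨ a   (De Morgan)
≡ ¬(¬d ∨ a ∨ c) ∨ b ∨ ¬c ∨ a   (double negation)
≡ (¬¬d ∧ ¬a ∧ ¬c) ∨ b ∨ ¬c ∨ a   (De Morgan)
≡ (d ∧ ¬a ∧ ¬c) ∨ b ∨ ¬c ∨ a   (double negation)
≡ b ∨ ¬c ∨ a   (simplify)

b ∨ ¬c ∨ a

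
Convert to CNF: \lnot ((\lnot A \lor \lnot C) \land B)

(A \lor \lnot B) \land (C \lor \lnot B)

\lnot ((\lnot A \lor \lnot C) \land B)
⇔ \lnot (\lnot A \lor \lnot C) \lor \lnot B   — De Morgan
⇔ (\lnot \lnot A \land \lnot \lnot C) \lor \lnot B   — De Morgan
⇔ (A \land \lnot \lnot C) \lor \lnot B   — double negation
⇔ (A \land C) \lor \lnot B   — double negation
⇔ (A \lor \lnot B) \land (C \lor \lnot B)   — distribute \lor over \land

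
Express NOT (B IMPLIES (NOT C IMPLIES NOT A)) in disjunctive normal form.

NOT (B IMPLIES (NOT C IMPLIES NOT A))
⇔ NOT (NOT B OR (NOT C IMPLIES NOT A))   [eliminate IMPLIES]
⇔ NOT (NOT B OR NOT NOT C OR NOT A)   [eliminate IMPLIES]
⇔ NOT NOT B AND NOT NOT NOT C AND NOT NOT A   [De Morgan]
⇔ B AND NOT NOT NOT C AND NOT NOT A   [double negation]
⇔ B AND NOT C AND NOT NOT A   [double negation]
⇔ B AND NOT C AND A   [double negation]

B AND NOT C AND A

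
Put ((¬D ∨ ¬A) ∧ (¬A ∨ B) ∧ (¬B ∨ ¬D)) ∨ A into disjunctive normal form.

(¬D ∧ ¬A) ∨ (¬D ∧ B) ∨ (¬A ∧ ¬B) ∨ A

((¬D ∨ ¬A) ∧ (¬A ∨ B) ∧ (¬B ∨ ¬D)) ∨ A
⇔ (¬D ∧ ¬A ∧ ¬B) ∨ (¬D ∧ ¬A ∧ ¬D) ∨ (¬D ∧ B ∧ ¬B) ∨ (¬D ∧ B ∧ ¬D) ∨ (¬A ∧ ¬A ∧ ¬B) ∨ (¬A ∧ ¬A ∧ ¬D) ∨ (¬A ∧ B ∧ ¬B) ∨ (¬A ∧ B ∧ ¬D) ∨ A   [distribute ∧ over ∨]
⇔ (¬D ∧ ¬A) ∨ (¬D ∧ B) ∨ (¬A ∧ ¬B) ∨ A   [simplify]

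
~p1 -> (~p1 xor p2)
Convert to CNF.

~p1 -> (~p1 xor p2)
≡ ~~p1 | (~p1 xor p2)   — eliminate ->
≡ ~~p1 | ((~p1 | p2) & ~(~p1 & p2))   — expand xor
≡ p1 | ((~p1 | p2) & ~(~p1 & p2))   — double negation
≡ p1 | ((~p1 | p2) & (~~p1 | ~p2))   — De Morgan
≡ p1 | ((~p1 | p2) & (p1 | ~p2))   — double negation
≡ (p1 | ~p1 | p2) & (p1 | p1 | ~p2)   — distribute | over &
≡ p1 | ~p2   — simplify

p1 | ~p2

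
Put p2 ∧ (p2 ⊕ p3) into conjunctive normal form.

p2 ∧ (p2 ⊕ p3)
⇔ p2 ∧ (p2 ∨ p3) ∧ ¬(p2 ∧ p3)   [expand ⊕]
⇔ p2 ∧ (p2 ∨ p3) ∧ (¬p2 ∨ ¬p3)   [De Morgan]
⇔ p2 ∧ (¬p2 ∨ ¬p3)   [simplify]

p2 ∧ (¬p2 ∨ ¬p3)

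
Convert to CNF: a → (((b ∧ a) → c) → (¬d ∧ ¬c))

(¬a ∨ b ∨ ¬d) ∧ (¬a ∨ ¬c)

a → (((b ∧ a) → c) → (¬d ∧ ¬c))
≡ ¬a ∨ (((b ∧ a) → c) → (¬d ∧ ¬c))   (eliminate →)
≡ ¬a ∨ ¬((b ∧ a) → c) ∨ (¬d ∧ ¬c)   (eliminate →)
≡ ¬a ∨ ¬(¬(b ∧ a) ∨ c) ∨ (¬d ∧ ¬c)   (eliminate →)
≡ ¬a ∨ (¬¬(b ∧ a) ∧ ¬c) ∨ (¬d ∧ ¬c)   (De Morgan)
≡ ¬a ∨ (b ∧ a ∧ ¬c) ∨ (¬d ∧ ¬c)   (double negation)
≡ (¬a ∨ b ∨ ¬d) ∧ (¬a ∨ b ∨ ¬c) ∧ (¬a ∨ a ∨ ¬d) ∧ (¬a ∨ a ∨ ¬c) ∧ (¬a ∨ ¬c ∨ ¬d) ∧ (¬a ∨ ¬c ∨ ¬c)   (distribute ∨ over ∧)
≡ (¬a ∨ b ∨ ¬d) ∧ (¬a ∨ ¬c)   (simplify)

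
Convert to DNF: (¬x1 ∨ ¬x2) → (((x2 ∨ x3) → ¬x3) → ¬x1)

(x1 ∧ x2) ∨ x3 ∨ ¬x1

(¬x1 ∨ ¬x2) → (((x2 ∨ x3) → ¬x3) → ¬x1)
= ¬(¬x1 ∨ ¬x2) ∨ (((x2 ∨ x3) → ¬x3) → ¬x1)   [eliminate →]
= ¬(¬x1 ∨ ¬x2) ∨ ¬((x2 ∨ x3) → ¬x3) ∨ ¬x1   [eliminate →]
= ¬(¬x1 ∨ ¬x2) ∨ ¬(¬(x2 ∨ x3) ∨ ¬x3) ∨ ¬x1   [eliminate →]
= (¬¬x1 ∧ ¬¬x2) ∨ ¬(¬(x2 ∨ x3) ∨ ¬x3) ∨ ¬x1   [De Morgan]
= (x1 ∧ ¬¬x2) ∨ ¬(¬(x2 ∨ x3) ∨ ¬x3) ∨ ¬x1   [double negation]
= (x1 ∧ x2) ∨ ¬(¬(x2 ∨ x3) ∨ ¬x3) ∨ ¬x1   [double negation]
= (x1 ∧ x2) ∨ (¬¬(x2 ∨ x3) ∧ ¬¬x3) ∨ ¬x1   [De Morgan]
= (x1 ∧ x2) ∨ ((x2 ∨ x3) ∧ ¬¬x3) ∨ ¬x1   [double negation]
= (x1 ∧ x2) ∨ ((x2 ∨ x3) ∧ x3) ∨ ¬x1   [double negation]
= (x1 ∧ x2) ∨ (x2 ∧ x3) ∨ (x3 ∧ x3) ∨ ¬x1   [distribute ∧ over ∨]
= (x1 ∧ x2) ∨ x3 ∨ ¬x1   [simplify]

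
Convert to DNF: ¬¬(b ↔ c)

¬¬(b ↔ c)
≡ ¬¬((b → c) ∧ (c → b))   (eliminate ↔)
≡ ¬¬((¬b ∨ c) ∧ (c → b))   (eliminate →)
≡ ¬¬((¬b ∨ c) ∧ (¬c ∨ b))   (eliminate →)
≡ (¬b ∨ c) ∧ (¬c ∨ b)   (double negation)
≡ (¬b ∧ ¬c) ∨ (¬b ∧ b) ∨ (c ∧ ¬c) ∨ (c ∧ b)   (distribute ∧ over ∨)
≡ (¬b ∧ ¬c) ∨ (c ∧ b)   (simplify)

(¬b ∧ ¬c) ∨ (c ∧ b)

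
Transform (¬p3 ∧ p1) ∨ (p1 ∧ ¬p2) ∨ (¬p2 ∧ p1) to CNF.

(¬p3 ∧ p1) ∨ (p1 ∧ ¬p2) ∨ (¬p2 ∧ p1)
= (¬p3 ∨ p1 ∨ ¬p2) ∧ (¬p3 ∨ p1 ∨ p1) ∧ (¬p3 ∨ ¬p2 ∨ ¬p2) ∧ (¬p3 ∨ ¬p2 ∨ p1) ∧ (p1 ∨ p1 ∨ ¬p2) ∧ (p1 ∨ p1 ∨ p1) ∧ (p1 ∨ ¬p2 ∨ ¬p2) ∧ (p1 ∨ ¬p2 ∨ p1)   (distribute ∨ over ∧)
= (¬p3 ∨ ¬p2) ∧ p1   (simplify)

(¬p3 ∨ ¬p2) ∧ p1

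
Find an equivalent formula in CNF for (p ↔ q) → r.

(p ↔ q) → r
⇔ ¬(p ↔ q) ∨ r
⇔ ¬((p → q) ∧ (q → p)) ∨ r
⇔ ¬((¬p ∨ q) ∧ (q → p)) ∨ r
⇔ ¬((¬p ∨ q) ∧ (¬q ∨ p)) ∨ r
⇔ ¬(¬p ∨ q) ∨ ¬(¬q ∨ p) ∨ r
⇔ (¬¬p ∧ ¬q) ∨ ¬(¬q ∨ p) ∨ r
⇔ (p ∧ ¬q) ∨ ¬(¬q ∨ p) ∨ r
⇔ (p ∧ ¬q) ∨ (¬¬q ∧ ¬p) ∨ r
⇔ (p ∧ ¬q) ∨ (q ∧ ¬p) ∨ r
⇔ (p ∨ q ∨ r) ∧ (p ∨ ¬p ∨ r) ∧ (¬q ∨ q ∨ r) ∧ (¬q ∨ ¬p ∨ r)
⇔ (p ∨ q ∨ r) ∧ (¬q ∨ ¬p ∨ r)

(p ∨ q ∨ r) ∧ (¬q ∨ ¬p ∨ r)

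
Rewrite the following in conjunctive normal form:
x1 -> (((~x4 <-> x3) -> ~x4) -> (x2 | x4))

~x1 | x4 | x2

x1 -> (((~x4 <-> x3) -> ~x4) -> (x2 | x4))
≡ ~x1 | (((~x4 <-> x3) -> ~x4) -> (x2 | x4))   [eliminate ->]
≡ ~x1 | ~((~x4 <-> x3) -> ~x4) | x2 | x4   [eliminate ->]
≡ ~x1 | ~(~(~x4 <-> x3) | ~x4) | x2 | x4   [eliminate ->]
≡ ~x1 | ~(~((~x4 -> x3) & (x3 -> ~x4)) | ~x4) | x2 | x4   [eliminate <->]
≡ ~x1 | ~(~((~~x4 | x3) & (x3 -> ~x4)) | ~x4) | x2 | x4   [eliminate ->]
≡ ~x1 | ~(~((~~x4 | x3) & (~x3 | ~x4)) | ~x4) | x2 | x4   [eliminate ->]
≡ ~x1 | (~~((~~x4 | x3) & (~x3 | ~x4)) & ~~x4) | x2 | x4   [De Morgan]
≡ ~x1 | ((~~x4 | x3) & (~x3 | ~x4) & ~~x4) | x2 | x4   [double negation]
≡ ~x1 | ((x4 | x3) & (~x3 | ~x4) & ~~x4) | x2 | x4   [double negation]
≡ ~x1 | ((x4 | x3) & (~x3 | ~x4) & x4) | x2 | x4   [double negation]
≡ (~x1 | x4 | x3 | x2 | x4) & (~x1 | ~x3 | ~x4 | x2 | x4) & (~x1 | x4 | x2 | x4)   [distribute | over &]
≡ ~x1 | x4 | x2   [simplify]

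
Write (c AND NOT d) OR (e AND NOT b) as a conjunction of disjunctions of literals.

(c AND NOT d) OR (e AND NOT b)
⇔ (c OR e) AND (c OR NOT b) AND (NOT d OR e) AND (NOT d OR NOT b)   [distribute OR over AND]

(c OR e) AND (c OR NOT b) AND (NOT d OR e) AND (NOT d OR NOT b)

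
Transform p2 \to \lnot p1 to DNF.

\lnot p2 \lor \lnot p1

p2 \to \lnot p1
≡ \lnot p2 \lor \lnot p1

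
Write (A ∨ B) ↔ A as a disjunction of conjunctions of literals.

(¬A ∧ ¬B) ∨ A

(A ∨ B) ↔ A
≡ ((A ∨ B) → A) ∧ (A → (A ∨ B))   [eliminate ↔]
≡ (¬(A ∨ B) ∨ A) ∧ (A → (A ∨ B))   [eliminate →]
≡ (¬(A ∨ B) ∨ A) ∧ (¬A ∨ A ∨ B)   [eliminate →]
≡ ((¬A ∧ ¬B) ∨ A) ∧ (¬A ∨ A ∨ B)   [De Morgan]
≡ (¬A ∧ ¬B ∧ ¬A) ∨ (¬A ∧ ¬B ∧ A) ∨ (¬A ∧ ¬B ∧ B) ∨ (A ∧ ¬A) ∨ (A ∧ A) ∨ (A ∧ B)   [distribute ∧ over ∨]
≡ (¬A ∧ ¬B) ∨ A   [simplify]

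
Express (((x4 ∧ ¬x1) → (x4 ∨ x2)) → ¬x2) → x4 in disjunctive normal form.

(((x4 ∧ ¬x1) → (x4 ∨ x2)) → ¬x2) → x4
= ¬(((x4 ∧ ¬x1) → (x4 ∨ x2)) → ¬x2) ∨ x4
= ¬(¬((x4 ∧ ¬x1) → (x4 ∨ x2)) ∨ ¬x2) ∨ x4
= ¬(¬(¬(x4 ∧ ¬x1) ∨ x4 ∨ x2) ∨ ¬x2) ∨ x4
= (¬¬(¬(x4 ∧ ¬x1) ∨ x4 ∨ x2) ∧ ¬¬x2) ∨ x4
= ((¬(x4 ∧ ¬x1) ∨ x4 ∨ x2) ∧ ¬¬x2) ∨ x4
= ((¬x4 ∨ ¬¬x1 ∨ x4 ∨ x2) ∧ ¬¬x2) ∨ x4
= ((¬x4 ∨ x1 ∨ x4 ∨ x2) ∧ ¬¬x2) ∨ x4
= ((¬x4 ∨ x1 ∨ x4 ∨ x2) ∧ x2) ∨ x4
= (¬x4 ∧ x2) ∨ (x1 ∧ x2) ∨ (x4 ∧ x2) ∨ (x2 ∧ x2) ∨ x4
= x2 ∨ x4

x2 ∨ x4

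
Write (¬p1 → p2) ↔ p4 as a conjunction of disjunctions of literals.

(¬p1 → p2) ↔ p4
≡ ((¬p1 → p2) → p4) ∧ (p4 → (¬p1 → p2))   — eliminate ↔
≡ (¬(¬p1 → p2) ∨ p4) ∧ (p4 → (¬p1 → p2))   — eliminate →
≡ (¬(¬¬p1 ∨ p2) ∨ p4) ∧ (p4 → (¬p1 → p2))   — eliminate →
≡ (¬(¬¬p1 ∨ p2) ∨ p4) ∧ (¬p4 ∨ (¬p1 → p2))   — eliminate →
≡ (¬(¬¬p1 ∨ p2) ∨ p4) ∧ (¬p4 ∨ ¬¬p1 ∨ p2)   — eliminate →
≡ ((¬¬¬p1 ∧ ¬p2) ∨ p4) ∧ (¬p4 ∨ ¬¬p1 ∨ p2)   — De Morgan
≡ ((¬p1 ∧ ¬p2) ∨ p4) ∧ (¬p4 ∨ ¬¬p1 ∨ p2)   — double negation
≡ ((¬p1 ∧ ¬p2) ∨ p4) ∧ (¬p4 ∨ p1 ∨ p2)   — double negation
≡ (¬p1 ∨ p4) ∧ (¬p2 ∨ p4) ∧ (¬p4 ∨ p1 ∨ p2)   — distribute ∨ over ∧

(¬p1 ∨ p4) ∧ (¬p2 ∨ p4) ∧ (¬p4 ∨ p1 ∨ p2)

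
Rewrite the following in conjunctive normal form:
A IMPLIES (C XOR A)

A IMPLIES (C XOR A)
⇔ NOT A OR (C XOR A)   [eliminate IMPLIES]
⇔ NOT A OR ((C OR A) AND NOT (C AND A))   [expand XOR]
⇔ NOT A OR ((C OR A) AND (NOT C OR NOT A))   [De Morgan]
⇔ (NOT A OR C OR A) AND (NOT A OR NOT C OR NOT A)   [distribute OR over AND]
⇔ NOT A OR NOT C   [simplify]

NOT A OR NOT C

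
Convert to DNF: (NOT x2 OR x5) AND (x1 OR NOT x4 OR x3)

(NOT x2 OR x5) AND (x1 OR NOT x4 OR x3)
⇔ (NOT x2 AND x1) OR (NOT x2 AND NOT x4) OR (NOT x2 AND x3) OR (x5 AND x1) OR (x5 AND NOT x4) OR (x5 AND x3)   [distribute AND over OR]

(NOT x2 AND x1) OR (NOT x2 AND NOT x4) OR (NOT x2 AND x3) OR (x5 AND x1) OR (x5 AND NOT x4) OR (x5 AND x3)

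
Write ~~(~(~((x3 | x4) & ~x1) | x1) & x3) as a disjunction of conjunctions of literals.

x3 & ~x1

~~(~(~((x3 | x4) & ~x1) | x1) & x3)
≡ ~(~((x3 | x4) & ~x1) | x1) & x3
≡ ~~((x3 | x4) & ~x1) & ~x1 & x3
≡ (x3 | x4) & ~x1 & ~x1 & x3
≡ (x3 & ~x1 & ~x1 & x3) | (x4 & ~x1 & ~x1 & x3)
≡ x3 & ~x1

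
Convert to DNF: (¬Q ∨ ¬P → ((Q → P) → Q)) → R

¬Q ∨ R

(¬Q ∨ ¬P → ((Q → P) → Q)) → R
≡ ¬(¬Q ∨ ¬P → ((Q → P) → Q)) ∨ R   — eliminate →
≡ ¬(¬(¬Q ∨ ¬P) ∨ ((Q → P) → Q)) ∨ R   — eliminate →
≡ ¬(¬(¬Q ∨ ¬P) ∨ ¬(Q → P) ∨ Q) ∨ R   — eliminate →
≡ ¬(¬(¬Q ∨ ¬P) ∨ ¬(¬Q ∨ P) ∨ Q) ∨ R   — eliminate →
≡ ¬¬(¬Q ∨ ¬P) ∧ ¬¬(¬Q ∨ P) ∧ ¬Q ∨ R   — De Morgan
≡ (¬Q ∨ ¬P) ∧ ¬¬(¬Q ∨ P) ∧ ¬Q ∨ R   — double negation
≡ (¬Q ∨ ¬P) ∧ (¬Q ∨ P) ∧ ¬Q ∨ R   — double negation
≡ ¬Q ∧ ¬Q ∧ ¬Q ∨ ¬Q ∧ P ∧ ¬Q ∨ ¬P ∧ ¬Q ∧ ¬Q ∨ ¬P ∧ P ∧ ¬Q ∨ R   — distribute ∧ over ∨
≡ ¬Q ∨ R   — simplify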